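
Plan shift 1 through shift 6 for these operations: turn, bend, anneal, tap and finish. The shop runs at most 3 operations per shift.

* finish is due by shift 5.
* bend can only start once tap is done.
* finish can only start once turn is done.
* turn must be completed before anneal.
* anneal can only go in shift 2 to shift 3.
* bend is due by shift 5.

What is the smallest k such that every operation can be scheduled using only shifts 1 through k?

The precedence chain requires at least 2 distinct shifts.
With at most 3 per shift and 5 operations, at least 2 shifts are needed.
2 works (last occupied shift: shift 2): for example bend in shift 2, finish in shift 2, tap in shift 1, anneal in shift 2, turn in shift 1.

2 shifts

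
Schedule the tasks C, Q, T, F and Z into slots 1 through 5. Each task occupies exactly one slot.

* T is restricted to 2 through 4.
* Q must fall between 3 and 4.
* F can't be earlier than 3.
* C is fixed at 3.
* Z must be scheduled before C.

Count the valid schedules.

36

Splitting on Q: it can be 3 (18), 4 (18). Listing each branch's schedules as (C, T, F, Z):
Q=3: (3,2,3,1) (3,2,3,2) (3,2,4,1) (3,2,4,2) (3,2,5,1) (3,2,5,2) (3,3,3,1) (3,3,3,2) (3,3,4,1) (3,3,4,2) (3,3,5,1) (3,3,5,2) (3,4,3,1) (3,4,3,2) (3,4,4,1) (3,4,4,2) (3,4,5,1) (3,4,5,2) — 18.
Q=4: (3,2,3,1) (3,2,3,2) (3,2,4,1) (3,2,4,2) (3,2,5,1) (3,2,5,2) (3,3,3,1) (3,3,3,2) (3,3,4,1) (3,3,4,2) (3,3,5,1) (3,3,5,2) (3,4,3,1) (3,4,3,2) (3,4,4,1) (3,4,4,2) (3,4,5,1) (3,4,5,2) — 18.
Summing: 18 + 18 = 36.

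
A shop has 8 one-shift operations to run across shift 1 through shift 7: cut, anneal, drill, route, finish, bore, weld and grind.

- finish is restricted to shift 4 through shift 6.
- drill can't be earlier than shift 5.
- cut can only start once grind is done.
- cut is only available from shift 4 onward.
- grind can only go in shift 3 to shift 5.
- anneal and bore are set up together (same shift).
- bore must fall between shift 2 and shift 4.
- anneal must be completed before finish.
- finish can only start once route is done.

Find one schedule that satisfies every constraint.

bore=shift 2, weld=shift 1, route=shift 1, finish=shift 4, grind=shift 3, anneal=shift 2, drill=shift 5, cut=shift 4

Checking: anneal(shift 2) before finish(shift 4); grind(shift 3) before cut(shift 4); route(shift 1) before finish(shift 4); anneal = bore = shift 2; grind=shift 3 in [shift 3,shift 5]; bore=shift 2 in [shift 2,shift 4]; finish=shift 4 in [shift 4,shift 6]; cut=shift 4 in [shift 4,shift 7]; drill=shift 5 in [shift 5,shift 7].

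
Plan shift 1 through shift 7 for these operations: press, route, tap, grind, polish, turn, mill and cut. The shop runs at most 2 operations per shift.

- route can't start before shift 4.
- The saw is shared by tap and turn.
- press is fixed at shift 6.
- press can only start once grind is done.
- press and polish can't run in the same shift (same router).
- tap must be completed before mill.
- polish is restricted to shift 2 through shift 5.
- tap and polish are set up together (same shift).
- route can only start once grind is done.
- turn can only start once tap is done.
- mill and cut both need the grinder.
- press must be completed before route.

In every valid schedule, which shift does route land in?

Route is available from shift 4; precedence pushes route to at least shift 7.
So route is pinned to shift 7.

shift 7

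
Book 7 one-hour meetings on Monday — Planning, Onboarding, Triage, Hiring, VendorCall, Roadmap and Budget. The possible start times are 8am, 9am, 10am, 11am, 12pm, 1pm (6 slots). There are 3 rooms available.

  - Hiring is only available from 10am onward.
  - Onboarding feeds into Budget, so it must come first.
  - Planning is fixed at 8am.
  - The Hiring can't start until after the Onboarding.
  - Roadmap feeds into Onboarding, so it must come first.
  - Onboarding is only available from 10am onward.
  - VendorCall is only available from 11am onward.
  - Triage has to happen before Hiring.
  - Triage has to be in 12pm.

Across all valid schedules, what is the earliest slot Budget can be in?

11am

Precedence pushes Budget to at least 11am.
Budget at 11am is achievable: Hiring=1pm, VendorCall=11am, Roadmap=8am, Budget=11am, Onboarding=10am, Planning=8am, Triage=12pm.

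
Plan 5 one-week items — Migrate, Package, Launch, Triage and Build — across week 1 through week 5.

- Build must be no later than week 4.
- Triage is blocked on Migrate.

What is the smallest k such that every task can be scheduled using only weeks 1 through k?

The precedence chain requires at least 2 distinct weeks.
2 works (last occupied week: week 2): for example Migrate in week 1; Package in week 1; Triage in week 2; Launch in week 1; Build in week 1.

2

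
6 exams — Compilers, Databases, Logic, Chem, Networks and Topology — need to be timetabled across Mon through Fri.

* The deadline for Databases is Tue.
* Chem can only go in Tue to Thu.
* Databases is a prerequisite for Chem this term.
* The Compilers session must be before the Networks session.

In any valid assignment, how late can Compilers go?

Downstream work caps Compilers at Thu.
Compilers at Thu is achievable: Topology in Mon; Logic in Mon; Chem in Tue; Networks in Fri; Compilers in Thu; Databases in Mon.

Thu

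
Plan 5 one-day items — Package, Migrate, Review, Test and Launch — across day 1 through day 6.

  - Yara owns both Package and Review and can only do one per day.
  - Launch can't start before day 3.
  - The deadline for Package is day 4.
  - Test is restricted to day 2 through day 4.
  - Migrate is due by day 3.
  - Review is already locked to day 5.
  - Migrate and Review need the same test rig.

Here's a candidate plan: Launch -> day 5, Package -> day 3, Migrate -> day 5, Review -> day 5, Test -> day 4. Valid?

Test is restricted to day 2 through day 4 — holds.
Migrate and Review need the same test rig — violated.
Yara owns both Package and Review and can only do one per day — holds.
Migrate is due by day 3 — violated.
The deadline for Package is day 4 — holds.
Review is already locked to day 5 — holds.
Launch can't start before day 3 — holds.

Invalid. Migrate is due by day 3.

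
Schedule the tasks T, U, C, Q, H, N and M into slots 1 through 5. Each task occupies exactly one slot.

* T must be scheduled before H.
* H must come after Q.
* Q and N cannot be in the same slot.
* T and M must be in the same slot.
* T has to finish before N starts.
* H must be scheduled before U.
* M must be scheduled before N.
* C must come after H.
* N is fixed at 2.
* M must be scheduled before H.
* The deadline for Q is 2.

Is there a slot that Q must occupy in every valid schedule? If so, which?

1

Q's window is 1–2.
N is fixed at 2, and Q can't share a slot with N.
So Q must be 1.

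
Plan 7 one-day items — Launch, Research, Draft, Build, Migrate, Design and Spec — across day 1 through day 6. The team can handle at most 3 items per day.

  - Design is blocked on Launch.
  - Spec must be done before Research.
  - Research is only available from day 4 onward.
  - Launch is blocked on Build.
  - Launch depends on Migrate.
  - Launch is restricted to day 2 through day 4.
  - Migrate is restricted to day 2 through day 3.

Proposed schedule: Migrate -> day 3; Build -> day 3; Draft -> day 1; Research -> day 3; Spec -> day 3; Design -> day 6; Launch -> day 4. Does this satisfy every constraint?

No. Research is only available from day 4 onward is not satisfied.

Launch is blocked on Build — holds.
Launch depends on Migrate — holds.
The team can handle at most 3 items per day — violated.
Migrate is restricted to day 2 through day 3 — holds.
Research is only available from day 4 onward — violated.
Design is blocked on Launch — holds.
Spec must be done before Research — violated.
Launch is restricted to day 2 through day 4 — holds.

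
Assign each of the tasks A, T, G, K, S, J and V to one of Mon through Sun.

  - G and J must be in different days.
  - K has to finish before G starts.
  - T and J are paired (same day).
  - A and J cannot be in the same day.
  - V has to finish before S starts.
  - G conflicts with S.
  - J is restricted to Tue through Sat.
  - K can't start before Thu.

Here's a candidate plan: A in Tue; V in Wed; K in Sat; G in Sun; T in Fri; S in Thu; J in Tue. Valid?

T and J are paired (same day) — violated.
J is restricted to Tue through Sat — holds.
G and J must be in different days — holds.
A and J cannot be in the same day — violated.
G conflicts with S — holds.
V has to finish before S starts — holds.
K can't start before Thu — holds.
K has to finish before G starts — holds.

No. A and J cannot be in the same day is not satisfied.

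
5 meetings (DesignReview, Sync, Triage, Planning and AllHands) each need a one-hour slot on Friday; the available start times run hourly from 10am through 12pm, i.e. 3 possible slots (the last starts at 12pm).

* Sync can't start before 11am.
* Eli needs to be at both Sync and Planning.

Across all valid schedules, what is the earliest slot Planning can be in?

10am

Planning at 10am is achievable: AllHands=10am; Planning=10am; Triage=10am; Sync=11am; DesignReview=10am.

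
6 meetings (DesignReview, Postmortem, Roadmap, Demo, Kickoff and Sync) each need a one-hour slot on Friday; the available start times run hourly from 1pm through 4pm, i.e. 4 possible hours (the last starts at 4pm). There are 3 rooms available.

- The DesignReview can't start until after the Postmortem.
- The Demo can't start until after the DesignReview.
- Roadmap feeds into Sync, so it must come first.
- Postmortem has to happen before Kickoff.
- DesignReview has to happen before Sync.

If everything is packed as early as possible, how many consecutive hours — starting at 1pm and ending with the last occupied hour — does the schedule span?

The precedence chain requires at least 3 distinct hours.
With at most 3 per hour and 6 meetings, at least 2 hours are needed.
3 works (last occupied hour: 3pm): for example Sync -> 3pm, Roadmap -> 1pm, Postmortem -> 1pm, Kickoff -> 2pm, DesignReview -> 2pm, Demo -> 3pm.

3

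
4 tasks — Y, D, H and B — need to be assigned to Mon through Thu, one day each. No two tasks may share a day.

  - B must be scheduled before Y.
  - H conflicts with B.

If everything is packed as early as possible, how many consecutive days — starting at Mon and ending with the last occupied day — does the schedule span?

The precedence chain requires at least 2 distinct days.
With at most 1 per day and 4 tasks, at least 4 days are needed.
4 works (last occupied day: Thu): for example H=Thu, D=Wed, B=Mon, Y=Tue.

4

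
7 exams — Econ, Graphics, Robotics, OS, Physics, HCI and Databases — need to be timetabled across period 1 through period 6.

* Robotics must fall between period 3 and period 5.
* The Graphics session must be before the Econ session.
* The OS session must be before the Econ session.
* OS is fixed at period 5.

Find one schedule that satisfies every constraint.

Robotics -> period 3; Databases -> period 1; OS -> period 5; Econ -> period 6; HCI -> period 1; Physics -> period 1; Graphics -> period 1

Checking: OS(period 5) before Econ(period 6); Graphics(period 1) before Econ(period 6); Robotics=period 3 in [period 3,period 5]; OS=period 5 in [period 5,period 5].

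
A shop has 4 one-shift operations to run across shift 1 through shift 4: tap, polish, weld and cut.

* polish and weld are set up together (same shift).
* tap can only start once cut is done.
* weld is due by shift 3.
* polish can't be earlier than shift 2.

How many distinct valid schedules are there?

12

Splitting on tap: it can be shift 2 (2), shift 3 (4), shift 4 (6). Listing each branch's schedules as (polish, weld, cut) by shift number:
tap=shift 2: (2,2,1) (3,3,1) — 2.
tap=shift 3: (2,2,1) (2,2,2) (3,3,1) (3,3,2) — 4.
tap=shift 4: (2,2,1) (2,2,2) (2,2,3) (3,3,1) (3,3,2) (3,3,3) — 6.
Summing: 2 + 4 + 6 = 12.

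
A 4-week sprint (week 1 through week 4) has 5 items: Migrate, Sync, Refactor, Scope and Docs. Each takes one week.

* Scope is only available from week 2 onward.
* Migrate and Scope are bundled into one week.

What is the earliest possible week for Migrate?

week 2

Migrate must be in the same week as Scope, which can't be before week 2, so Migrate is at least week 2.
Migrate at week 2 is achievable: Sync in week 1; Migrate in week 2; Scope in week 2; Docs in week 1; Refactor in week 1.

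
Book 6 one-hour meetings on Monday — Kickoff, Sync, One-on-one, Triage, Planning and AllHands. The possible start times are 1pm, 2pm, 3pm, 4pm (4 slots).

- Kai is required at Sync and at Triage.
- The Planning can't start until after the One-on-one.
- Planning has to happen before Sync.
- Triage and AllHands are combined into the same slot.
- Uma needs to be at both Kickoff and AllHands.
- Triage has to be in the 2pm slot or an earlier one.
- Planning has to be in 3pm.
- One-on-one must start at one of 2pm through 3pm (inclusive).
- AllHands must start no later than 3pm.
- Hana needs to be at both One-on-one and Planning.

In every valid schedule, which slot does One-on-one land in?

One-on-one's window is 2pm–3pm.
Planning is fixed at 3pm, and One-on-one can't share a slot with Planning.
So One-on-one must be 2pm.

2pm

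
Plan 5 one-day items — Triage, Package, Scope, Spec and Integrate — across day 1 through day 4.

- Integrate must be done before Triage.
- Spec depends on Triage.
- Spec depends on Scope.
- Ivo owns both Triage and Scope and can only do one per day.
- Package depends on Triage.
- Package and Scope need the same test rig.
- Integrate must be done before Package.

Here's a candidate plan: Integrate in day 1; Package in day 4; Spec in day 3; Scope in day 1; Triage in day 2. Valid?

Valid

Spec depends on Triage — holds.
Ivo owns both Triage and Scope and can only do one per day — holds.
Integrate must be done before Package — holds.
Package depends on Triage — holds.
Spec depends on Scope — holds.
Package and Scope need the same test rig — holds.
Integrate must be done before Triage — holds.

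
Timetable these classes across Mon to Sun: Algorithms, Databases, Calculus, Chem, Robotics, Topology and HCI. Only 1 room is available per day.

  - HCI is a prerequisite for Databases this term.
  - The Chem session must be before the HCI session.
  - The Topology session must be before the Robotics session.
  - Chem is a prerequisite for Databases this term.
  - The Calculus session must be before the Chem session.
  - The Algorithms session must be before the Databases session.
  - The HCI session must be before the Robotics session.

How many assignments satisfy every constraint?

48

Splitting on Databases: it can be Fri (4), Sat (20), Sun (24). Listing each branch's schedules as (Algorithms, Calculus, Chem, Robotics, Topology, HCI):
Databases=Fri: (Mon,Tue,Wed,Sun,Sat,Thu) (Tue,Mon,Wed,Sun,Sat,Thu) (Wed,Mon,Tue,Sun,Sat,Thu) (Thu,Mon,Tue,Sun,Sat,Wed) — 4.
Databases=Sat: (Mon,Tue,Wed,Sun,Thu,Fri) (Mon,Tue,Wed,Sun,Fri,Thu) (Mon,Tue,Thu,Sun,Wed,Fri) (Mon,Wed,Thu,Sun,Tue,Fri) (Tue,Mon,Wed,Sun,Thu,Fri) (Tue,Mon,Wed,Sun,Fri,Thu) (Tue,Mon,Thu,Sun,Wed,Fri) (Tue,Wed,Thu,Sun,Mon,Fri) (Wed,Mon,Tue,Sun,Thu,Fri) (Wed,Mon,Tue,Sun,Fri,Thu) (Wed,Mon,Thu,Sun,Tue,Fri) (Wed,Tue,Thu,Sun,Mon,Fri) (Thu,Mon,Tue,Sun,Wed,Fri) (Thu,Mon,Tue,Sun,Fri,Wed) (Thu,Mon,Wed,Sun,Tue,Fri) (Thu,Tue,Wed,Sun,Mon,Fri) (Fri,Mon,Tue,Sun,Wed,Thu) (Fri,Mon,Tue,Sun,Thu,Wed) (Fri,Mon,Wed,Sun,Tue,Thu) (Fri,Tue,Wed,Sun,Mon,Thu) — 20.
Databases=Sun: (Mon,Tue,Wed,Sat,Thu,Fri) (Mon,Tue,Wed,Sat,Fri,Thu) (Mon,Tue,Thu,Sat,Wed,Fri) (Mon,Wed,Thu,Sat,Tue,Fri) (Tue,Mon,Wed,Sat,Thu,Fri) (Tue,Mon,Wed,Sat,Fri,Thu) (Tue,Mon,Thu,Sat,Wed,Fri) (Tue,Wed,Thu,Sat,Mon,Fri) (Wed,Mon,Tue,Sat,Thu,Fri) (Wed,Mon,Tue,Sat,Fri,Thu) (Wed,Mon,Thu,Sat,Tue,Fri) (Wed,Tue,Thu,Sat,Mon,Fri) (Thu,Mon,Tue,Sat,Wed,Fri) (Thu,Mon,Tue,Sat,Fri,Wed) (Thu,Mon,Wed,Sat,Tue,Fri) (Thu,Tue,Wed,Sat,Mon,Fri) (Fri,Mon,Tue,Sat,Wed,Thu) (Fri,Mon,Tue,Sat,Thu,Wed) (Fri,Mon,Wed,Sat,Tue,Thu) (Fri,Tue,Wed,Sat,Mon,Thu) (Sat,Mon,Tue,Fri,Wed,Thu) (Sat,Mon,Tue,Fri,Thu,Wed) (Sat,Mon,Wed,Fri,Tue,Thu) (Sat,Tue,Wed,Fri,Mon,Thu) — 24.
Summing: 4 + 20 + 24 = 48.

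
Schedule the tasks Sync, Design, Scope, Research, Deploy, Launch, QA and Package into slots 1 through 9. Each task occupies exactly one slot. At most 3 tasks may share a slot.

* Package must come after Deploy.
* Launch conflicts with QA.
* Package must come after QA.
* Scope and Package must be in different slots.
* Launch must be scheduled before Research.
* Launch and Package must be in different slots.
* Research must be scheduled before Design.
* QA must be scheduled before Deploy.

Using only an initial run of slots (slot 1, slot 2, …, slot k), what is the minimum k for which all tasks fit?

4

The precedence chain requires at least 3 distinct slots.
With at most 3 per slot and 8 tasks, at least 3 slots are needed.
Could 3 slots be enough, i.e. nothing placed later than 3? No: Design must come after Research (at 1 or later) → {2, 3}; Research must come before Design (at 3 or earlier) → {1, 2}; Package must come after QA (at 1 or later) → {2, 3}; QA must come before Package (at 3 or earlier) → {1, 2}; Deploy must come after QA (at 1 or later) → {2, 3}; Research must come after Launch (at 1 or later) → {2}; Launch must come before Research (at 2 or earlier) → {1}; Package must come after Deploy (at 2 or later) → {3}; Deploy must come before Package (at 3 or earlier) → {2}; QA can't share with Launch (1) → {2}; Deploy must come after QA (at 2 or later) → nothing is left.
So 3 slots is not enough.
4 works (last occupied slot: 4): for example Deploy=3; Scope=1; Research=2; QA=2; Design=3; Sync=1; Package=4; Launch=1.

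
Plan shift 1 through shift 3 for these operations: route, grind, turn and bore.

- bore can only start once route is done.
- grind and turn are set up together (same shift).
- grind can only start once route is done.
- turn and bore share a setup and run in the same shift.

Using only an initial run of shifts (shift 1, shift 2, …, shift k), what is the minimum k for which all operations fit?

The precedence chain requires at least 2 distinct shifts.
2 works (last occupied shift: shift 2): for example bore in shift 2; grind in shift 2; route in shift 1; turn in shift 2.

2 shifts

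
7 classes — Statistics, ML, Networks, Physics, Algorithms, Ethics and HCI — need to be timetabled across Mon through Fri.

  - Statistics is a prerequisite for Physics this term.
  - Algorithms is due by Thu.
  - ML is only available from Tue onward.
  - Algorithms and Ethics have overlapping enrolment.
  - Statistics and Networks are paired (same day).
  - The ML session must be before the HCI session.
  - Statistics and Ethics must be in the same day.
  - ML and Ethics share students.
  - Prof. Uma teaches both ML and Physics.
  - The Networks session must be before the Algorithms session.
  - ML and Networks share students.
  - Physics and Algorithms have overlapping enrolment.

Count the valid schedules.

55

Splitting on Statistics: it can be Mon (42), Tue (9), Wed (4). Listing each branch's schedules as (ML, Networks, Physics, Algorithms, Ethics, HCI):
Statistics=Mon: (Tue,Mon,Wed,Tue,Mon,Wed) (Tue,Mon,Wed,Tue,Mon,Thu) (Tue,Mon,Wed,Tue,Mon,Fri) (Tue,Mon,Wed,Thu,Mon,Wed) (Tue,Mon,Wed,Thu,Mon,Thu) (Tue,Mon,Wed,Thu,Mon,Fri) (Tue,Mon,Thu,Tue,Mon,Wed) (Tue,Mon,Thu,Tue,Mon,Thu) (Tue,Mon,Thu,Tue,Mon,Fri) (Tue,Mon,Thu,Wed,Mon,Wed) (Tue,Mon,Thu,Wed,Mon,Thu) (Tue,Mon,Thu,Wed,Mon,Fri) (Tue,Mon,Fri,Tue,Mon,Wed) (Tue,Mon,Fri,Tue,Mon,Thu) (Tue,Mon,Fri,Tue,Mon,Fri) (Tue,Mon,Fri,Wed,Mon,Wed) (Tue,Mon,Fri,Wed,Mon,Thu) (Tue,Mon,Fri,Wed,Mon,Fri) (Tue,Mon,Fri,Thu,Mon,Wed) (Tue,Mon,Fri,Thu,Mon,Thu) (Tue,Mon,Fri,Thu,Mon,Fri) (Wed,Mon,Tue,Wed,Mon,Thu) (Wed,Mon,Tue,Wed,Mon,Fri) (Wed,Mon,Tue,Thu,Mon,Thu) (Wed,Mon,Tue,Thu,Mon,Fri) (Wed,Mon,Thu,Tue,Mon,Thu) (Wed,Mon,Thu,Tue,Mon,Fri) (Wed,Mon,Thu,Wed,Mon,Thu) (Wed,Mon,Thu,Wed,Mon,Fri) (Wed,Mon,Fri,Tue,Mon,Thu) (Wed,Mon,Fri,Tue,Mon,Fri) (Wed,Mon,Fri,Wed,Mon,Thu) (Wed,Mon,Fri,Wed,Mon,Fri) (Wed,Mon,Fri,Thu,Mon,Thu) (Wed,Mon,Fri,Thu,Mon,Fri) (Thu,Mon,Tue,Wed,Mon,Fri) (Thu,Mon,Tue,Thu,Mon,Fri) (Thu,Mon,Wed,Tue,Mon,Fri) (Thu,Mon,Wed,Thu,Mon,Fri) (Thu,Mon,Fri,Tue,Mon,Fri) (Thu,Mon,Fri,Wed,Mon,Fri) (Thu,Mon,Fri,Thu,Mon,Fri) — 42.
Statistics=Tue: (Wed,Tue,Thu,Wed,Tue,Thu) (Wed,Tue,Thu,Wed,Tue,Fri) (Wed,Tue,Fri,Wed,Tue,Thu) (Wed,Tue,Fri,Wed,Tue,Fri) (Wed,Tue,Fri,Thu,Tue,Thu) (Wed,Tue,Fri,Thu,Tue,Fri) (Thu,Tue,Wed,Thu,Tue,Fri) (Thu,Tue,Fri,Wed,Tue,Fri) (Thu,Tue,Fri,Thu,Tue,Fri) — 9.
Statistics=Wed: (Tue,Wed,Fri,Thu,Wed,Wed) (Tue,Wed,Fri,Thu,Wed,Thu) (Tue,Wed,Fri,Thu,Wed,Fri) (Thu,Wed,Fri,Thu,Wed,Fri) — 4.
Summing: 42 + 9 + 4 = 55.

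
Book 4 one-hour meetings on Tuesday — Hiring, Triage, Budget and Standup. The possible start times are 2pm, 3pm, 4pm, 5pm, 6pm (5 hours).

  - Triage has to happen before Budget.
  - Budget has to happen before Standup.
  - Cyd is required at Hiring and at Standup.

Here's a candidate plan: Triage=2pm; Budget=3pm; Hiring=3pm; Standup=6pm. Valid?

Budget has to happen before Standup — holds.
Triage has to happen before Budget — holds.
Cyd is required at Hiring and at Standup — holds.

Yes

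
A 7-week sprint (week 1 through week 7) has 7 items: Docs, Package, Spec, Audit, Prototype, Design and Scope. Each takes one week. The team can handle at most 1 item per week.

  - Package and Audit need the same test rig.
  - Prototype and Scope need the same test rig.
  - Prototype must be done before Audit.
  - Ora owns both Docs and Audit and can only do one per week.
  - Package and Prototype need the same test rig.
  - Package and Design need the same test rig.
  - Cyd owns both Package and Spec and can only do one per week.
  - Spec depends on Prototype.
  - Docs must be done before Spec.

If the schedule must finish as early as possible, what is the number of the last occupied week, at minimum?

The precedence chain requires at least 2 distinct weeks.
With at most 1 per week and 7 tasks, at least 7 weeks are needed.
7 works (last occupied week: week 7): for example Prototype=week 1, Scope=week 7, Spec=week 3, Docs=week 2, Package=week 5, Design=week 6, Audit=week 4.

week 7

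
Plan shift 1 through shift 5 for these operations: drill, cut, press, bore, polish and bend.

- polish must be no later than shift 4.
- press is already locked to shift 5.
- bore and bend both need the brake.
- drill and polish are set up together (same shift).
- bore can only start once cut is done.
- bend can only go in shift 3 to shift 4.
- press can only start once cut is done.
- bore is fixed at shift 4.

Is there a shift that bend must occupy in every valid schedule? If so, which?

bend's window is shift 3–shift 4.
bore is fixed at shift 4, and bend can't share a shift with bore.
So bend must be shift 3.

shift 3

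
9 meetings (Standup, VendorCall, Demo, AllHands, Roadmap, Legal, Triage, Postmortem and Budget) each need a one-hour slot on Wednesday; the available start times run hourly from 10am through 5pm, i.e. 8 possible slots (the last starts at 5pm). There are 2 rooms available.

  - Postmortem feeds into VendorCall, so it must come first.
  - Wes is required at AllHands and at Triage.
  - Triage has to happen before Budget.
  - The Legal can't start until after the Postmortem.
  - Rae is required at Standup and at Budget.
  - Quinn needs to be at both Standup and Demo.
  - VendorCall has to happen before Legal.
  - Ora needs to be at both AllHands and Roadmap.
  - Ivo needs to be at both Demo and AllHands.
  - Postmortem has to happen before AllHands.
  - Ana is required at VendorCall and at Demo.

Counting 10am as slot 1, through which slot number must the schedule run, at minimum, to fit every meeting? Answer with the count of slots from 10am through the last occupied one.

5 slots

The precedence chain requires at least 3 distinct slots.
With at most 2 per slot and 9 meetings, at least 5 slots are needed.
5 works (last occupied slot: 2pm): for example Roadmap=1pm, VendorCall=11am, Postmortem=10am, AllHands=11am, Triage=10am, Demo=2pm, Budget=12pm, Legal=12pm, Standup=1pm.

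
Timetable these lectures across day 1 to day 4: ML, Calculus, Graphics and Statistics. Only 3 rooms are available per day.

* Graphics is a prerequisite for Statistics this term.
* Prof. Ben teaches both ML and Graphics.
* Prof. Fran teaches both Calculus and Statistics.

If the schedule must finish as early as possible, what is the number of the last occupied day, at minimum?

The precedence chain requires at least 2 distinct days.
With at most 3 per day and 4 lectures, at least 2 days are needed.
2 works (last occupied day: day 2): for example Graphics -> day 1; ML -> day 2; Statistics -> day 2; Calculus -> day 1.

2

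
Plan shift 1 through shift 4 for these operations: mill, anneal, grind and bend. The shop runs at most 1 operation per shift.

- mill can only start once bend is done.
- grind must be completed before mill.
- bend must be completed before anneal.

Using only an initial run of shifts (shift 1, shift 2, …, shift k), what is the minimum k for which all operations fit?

The precedence chain requires at least 2 distinct shifts.
With at most 1 per shift and 4 operations, at least 4 shifts are needed.
4 works (last occupied shift: shift 4): for example mill -> shift 3, bend -> shift 1, anneal -> shift 4, grind -> shift 2.

4 shifts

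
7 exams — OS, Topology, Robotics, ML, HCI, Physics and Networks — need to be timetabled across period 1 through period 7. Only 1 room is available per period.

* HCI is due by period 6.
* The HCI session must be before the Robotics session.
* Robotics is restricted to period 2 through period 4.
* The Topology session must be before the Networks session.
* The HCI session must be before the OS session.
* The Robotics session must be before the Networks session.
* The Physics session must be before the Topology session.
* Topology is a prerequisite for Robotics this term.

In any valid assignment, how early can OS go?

Precedence pushes OS to at least period 2.
OS at period 5 is achievable: ML -> period 7, HCI -> period 1, Physics -> period 2, Robotics -> period 4, Networks -> period 6, OS -> period 5, Topology -> period 3.
Nothing earlier works — the capacity limit rule out every period before period 5.

period 5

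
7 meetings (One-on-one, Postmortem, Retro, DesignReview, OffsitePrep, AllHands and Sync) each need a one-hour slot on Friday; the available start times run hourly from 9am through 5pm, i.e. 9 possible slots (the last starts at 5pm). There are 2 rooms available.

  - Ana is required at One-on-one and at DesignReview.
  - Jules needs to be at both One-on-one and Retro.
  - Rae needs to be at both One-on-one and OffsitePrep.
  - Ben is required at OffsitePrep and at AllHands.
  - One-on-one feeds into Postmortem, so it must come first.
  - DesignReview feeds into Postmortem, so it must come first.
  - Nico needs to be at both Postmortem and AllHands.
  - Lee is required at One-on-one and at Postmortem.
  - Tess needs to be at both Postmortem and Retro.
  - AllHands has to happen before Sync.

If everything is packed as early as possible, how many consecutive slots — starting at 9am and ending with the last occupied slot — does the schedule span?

The precedence chain requires at least 2 distinct slots.
With at most 2 per slot and 7 meetings, at least 4 slots are needed.
4 works (last occupied slot: 12pm): for example Postmortem=11am; OffsitePrep=11am; One-on-one=9am; Retro=12pm; DesignReview=10am; AllHands=9am; Sync=10am.

4 slots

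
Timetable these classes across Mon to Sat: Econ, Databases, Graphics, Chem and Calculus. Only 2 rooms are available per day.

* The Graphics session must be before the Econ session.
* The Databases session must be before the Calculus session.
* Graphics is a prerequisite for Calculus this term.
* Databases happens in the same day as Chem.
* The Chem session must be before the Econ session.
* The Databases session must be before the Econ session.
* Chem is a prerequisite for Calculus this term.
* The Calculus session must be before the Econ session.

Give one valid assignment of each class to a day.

Chem in Mon, Econ in Thu, Databases in Mon, Graphics in Tue, Calculus in Wed

Checking: Chem(Mon) before Calculus(Wed); Databases(Mon) before Econ(Thu); Calculus(Wed) before Econ(Thu); Databases(Mon) before Calculus(Wed); Chem(Mon) before Econ(Thu); Graphics(Tue) before Econ(Thu); Graphics(Tue) before Calculus(Wed); Databases = Chem = Mon; max 2 per day (cap 2).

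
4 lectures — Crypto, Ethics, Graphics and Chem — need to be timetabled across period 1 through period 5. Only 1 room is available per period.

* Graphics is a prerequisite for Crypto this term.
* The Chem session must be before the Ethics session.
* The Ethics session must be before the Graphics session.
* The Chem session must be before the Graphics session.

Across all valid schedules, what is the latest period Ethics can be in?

Precedence pushes Ethics to at least period 2; downstream work caps Ethics at period 3.
Ethics at period 3 is achievable: Ethics -> period 3; Graphics -> period 4; Chem -> period 1; Crypto -> period 5.

period 3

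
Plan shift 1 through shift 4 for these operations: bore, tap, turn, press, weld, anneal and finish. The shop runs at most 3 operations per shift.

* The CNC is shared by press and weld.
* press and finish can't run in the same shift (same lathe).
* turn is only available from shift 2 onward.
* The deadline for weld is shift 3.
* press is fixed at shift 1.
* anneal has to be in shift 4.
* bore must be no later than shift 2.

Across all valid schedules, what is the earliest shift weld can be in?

Weld's own window allows nothing later than shift 3.
weld at shift 2 is achievable: finish in shift 2, bore in shift 1, tap in shift 1, weld in shift 2, anneal in shift 4, press in shift 1, turn in shift 2.
Nothing earlier works — the conflict and capacity constraints rule out every shift before shift 2.

shift 2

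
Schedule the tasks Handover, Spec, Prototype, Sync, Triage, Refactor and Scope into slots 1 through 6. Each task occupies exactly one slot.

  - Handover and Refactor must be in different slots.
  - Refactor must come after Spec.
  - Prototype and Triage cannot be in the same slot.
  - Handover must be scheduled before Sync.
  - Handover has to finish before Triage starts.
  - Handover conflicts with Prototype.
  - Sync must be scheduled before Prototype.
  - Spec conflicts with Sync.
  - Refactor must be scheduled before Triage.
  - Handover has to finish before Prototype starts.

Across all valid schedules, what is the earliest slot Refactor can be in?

2

Precedence pushes Refactor to at least 2; downstream work caps Refactor at 5.
Refactor at 2 is achievable: Spec -> 1; Triage -> 4; Refactor -> 2; Sync -> 2; Scope -> 1; Handover -> 1; Prototype -> 3.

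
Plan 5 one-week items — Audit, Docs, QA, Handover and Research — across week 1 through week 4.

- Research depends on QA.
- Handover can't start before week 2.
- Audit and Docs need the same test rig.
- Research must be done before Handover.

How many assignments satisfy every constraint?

Splitting on Audit: it can be week 1 (12), week 2 (12), week 3 (12), week 4 (12). Listing each branch's schedules as (Docs, QA, Handover, Research) by week number:
Audit=week 1: (2,1,3,2) (2,1,4,2) (2,1,4,3) (2,2,4,3) (3,1,3,2) (3,1,4,2) (3,1,4,3) (3,2,4,3) (4,1,3,2) (4,1,4,2) (4,1,4,3) (4,2,4,3) — 12.
Audit=week 2: (1,1,3,2) (1,1,4,2) (1,1,4,3) (1,2,4,3) (3,1,3,2) (3,1,4,2) (3,1,4,3) (3,2,4,3) (4,1,3,2) (4,1,4,2) (4,1,4,3) (4,2,4,3) — 12.
Audit=week 3: (1,1,3,2) (1,1,4,2) (1,1,4,3) (1,2,4,3) (2,1,3,2) (2,1,4,2) (2,1,4,3) (2,2,4,3) (4,1,3,2) (4,1,4,2) (4,1,4,3) (4,2,4,3) — 12.
Audit=week 4: (1,1,3,2) (1,1,4,2) (1,1,4,3) (1,2,4,3) (2,1,3,2) (2,1,4,2) (2,1,4,3) (2,2,4,3) (3,1,3,2) (3,1,4,2) (3,1,4,3) (3,2,4,3) — 12.
Summing: 12 + 12 + 12 + 12 = 48.

48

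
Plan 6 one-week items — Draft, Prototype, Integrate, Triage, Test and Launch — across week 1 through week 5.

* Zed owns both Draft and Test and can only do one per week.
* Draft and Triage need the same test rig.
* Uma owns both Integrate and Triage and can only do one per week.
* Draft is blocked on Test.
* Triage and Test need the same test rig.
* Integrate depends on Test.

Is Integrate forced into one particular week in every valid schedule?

Integrate can be week 2 (e.g. Launch in week 1, Draft in week 2, Integrate in week 2, Test in week 1, Prototype in week 1, Triage in week 3) or week 3 (e.g. Draft -> week 2; Launch -> week 1; Triage -> week 4; Integrate -> week 3; Test -> week 1; Prototype -> week 1).

No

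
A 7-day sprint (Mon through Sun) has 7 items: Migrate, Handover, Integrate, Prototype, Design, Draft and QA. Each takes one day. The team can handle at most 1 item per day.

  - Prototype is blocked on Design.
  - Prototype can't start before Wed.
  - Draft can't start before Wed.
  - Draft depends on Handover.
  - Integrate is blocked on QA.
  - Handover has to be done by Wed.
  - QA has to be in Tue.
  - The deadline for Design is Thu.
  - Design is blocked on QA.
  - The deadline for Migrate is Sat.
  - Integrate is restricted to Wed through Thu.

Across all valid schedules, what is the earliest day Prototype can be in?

Fri

Prototype is available from Wed; precedence pushes Prototype to at least Thu.
Prototype at Fri is achievable: Integrate in Wed; Design in Thu; Prototype in Fri; Draft in Sun; Handover in Mon; Migrate in Sat; QA in Tue.
Nothing earlier works — the capacity limit rule out every day before Fri.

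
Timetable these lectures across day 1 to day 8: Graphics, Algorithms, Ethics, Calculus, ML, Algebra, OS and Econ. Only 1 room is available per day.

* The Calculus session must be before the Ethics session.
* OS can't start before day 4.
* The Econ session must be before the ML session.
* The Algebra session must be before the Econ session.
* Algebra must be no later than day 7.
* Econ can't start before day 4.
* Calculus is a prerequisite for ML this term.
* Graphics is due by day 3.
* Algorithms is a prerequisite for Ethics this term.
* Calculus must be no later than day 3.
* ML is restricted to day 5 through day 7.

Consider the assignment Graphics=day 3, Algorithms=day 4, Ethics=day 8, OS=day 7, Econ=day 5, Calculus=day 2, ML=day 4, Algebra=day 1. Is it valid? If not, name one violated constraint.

The Econ session must be before the ML session — violated.
Econ can't start before day 4 — holds.
Algebra must be no later than day 7 — holds.
Graphics is due by day 3 — holds.
Calculus is a prerequisite for ML this term — holds.
The Calculus session must be before the Ethics session — holds.
ML is restricted to day 5 through day 7 — violated.
Only 1 room is available per day — violated.
Algorithms is a prerequisite for Ethics this term — holds.
OS can't start before day 4 — holds.
Calculus must be no later than day 3 — holds.
The Algebra session must be before the Econ session — holds.

Invalid. ML is restricted to day 5 through day 7.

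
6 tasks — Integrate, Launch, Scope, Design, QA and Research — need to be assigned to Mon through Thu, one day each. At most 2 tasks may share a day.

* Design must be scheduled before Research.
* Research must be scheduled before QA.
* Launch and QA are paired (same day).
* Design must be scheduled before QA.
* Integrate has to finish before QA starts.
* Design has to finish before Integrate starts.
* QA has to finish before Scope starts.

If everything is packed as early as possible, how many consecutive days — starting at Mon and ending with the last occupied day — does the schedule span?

4

The precedence chain requires at least 4 distinct days.
With at most 2 per day and 6 tasks, at least 3 days are needed.
4 works (last occupied day: Thu): for example Integrate in Tue; Launch in Wed; Design in Mon; Scope in Thu; Research in Tue; QA in Wed.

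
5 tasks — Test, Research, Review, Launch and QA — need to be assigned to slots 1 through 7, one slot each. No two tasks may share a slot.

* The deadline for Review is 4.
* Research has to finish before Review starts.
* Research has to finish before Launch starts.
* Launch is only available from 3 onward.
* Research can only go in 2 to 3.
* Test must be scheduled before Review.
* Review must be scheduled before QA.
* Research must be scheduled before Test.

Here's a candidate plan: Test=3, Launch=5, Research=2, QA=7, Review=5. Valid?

Research can only go in 2 to 3 — holds.
Test must be scheduled before Review — holds.
No two tasks may share a slot — violated.
The deadline for Review is 4 — violated.
Review must be scheduled before QA — holds.
Research has to finish before Review starts — holds.
Research must be scheduled before Test — holds.
Research has to finish before Launch starts — holds.
Launch is only available from 3 onward — holds.

No — it violates: The deadline for Review is 4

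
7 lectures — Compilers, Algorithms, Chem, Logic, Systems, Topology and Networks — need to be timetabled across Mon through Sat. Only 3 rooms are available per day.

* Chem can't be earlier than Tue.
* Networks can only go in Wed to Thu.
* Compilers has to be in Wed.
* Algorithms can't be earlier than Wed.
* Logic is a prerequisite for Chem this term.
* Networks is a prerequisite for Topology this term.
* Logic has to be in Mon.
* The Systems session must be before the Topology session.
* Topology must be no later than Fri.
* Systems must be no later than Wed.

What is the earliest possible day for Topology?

Thu

Precedence pushes Topology to at least Thu; Topology's own window allows nothing later than Fri.
Topology at Thu is achievable: Chem -> Tue, Networks -> Wed, Algorithms -> Wed, Systems -> Mon, Topology -> Thu, Compilers -> Wed, Logic -> Mon.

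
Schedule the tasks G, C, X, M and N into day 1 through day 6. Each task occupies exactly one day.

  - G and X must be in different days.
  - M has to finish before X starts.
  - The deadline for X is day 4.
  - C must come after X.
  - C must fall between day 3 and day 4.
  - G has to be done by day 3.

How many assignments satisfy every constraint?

Splitting on G: it can be day 1 (24), day 2 (12), day 3 (12). Listing each branch's schedules as (C, X, M, N) by day number:
G=day 1: (3,2,1,1) (3,2,1,2) (3,2,1,3) (3,2,1,4) (3,2,1,5) (3,2,1,6) (4,2,1,1) (4,2,1,2) (4,2,1,3) (4,2,1,4) (4,2,1,5) (4,2,1,6) (4,3,1,1) (4,3,1,2) (4,3,1,3) (4,3,1,4) (4,3,1,5) (4,3,1,6) (4,3,2,1) (4,3,2,2) (4,3,2,3) (4,3,2,4) (4,3,2,5) (4,3,2,6) — 24.
G=day 2: (4,3,1,1) (4,3,1,2) (4,3,1,3) (4,3,1,4) (4,3,1,5) (4,3,1,6) (4,3,2,1) (4,3,2,2) (4,3,2,3) (4,3,2,4) (4,3,2,5) (4,3,2,6) — 12.
G=day 3: (3,2,1,1) (3,2,1,2) (3,2,1,3) (3,2,1,4) (3,2,1,5) (3,2,1,6) (4,2,1,1) (4,2,1,2) (4,2,1,3) (4,2,1,4) (4,2,1,5) (4,2,1,6) — 12.
Summing: 24 + 12 + 12 = 48.

48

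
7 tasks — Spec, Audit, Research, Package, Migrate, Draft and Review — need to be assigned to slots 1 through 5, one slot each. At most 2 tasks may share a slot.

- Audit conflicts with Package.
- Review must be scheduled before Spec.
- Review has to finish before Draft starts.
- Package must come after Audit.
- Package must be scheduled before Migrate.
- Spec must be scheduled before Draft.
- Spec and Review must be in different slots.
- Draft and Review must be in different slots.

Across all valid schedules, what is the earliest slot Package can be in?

Precedence pushes Package to at least 2; downstream work caps Package at 4.
Package at 2 is achievable: Package=2; Audit=1; Review=1; Draft=3; Research=4; Spec=2; Migrate=3.

2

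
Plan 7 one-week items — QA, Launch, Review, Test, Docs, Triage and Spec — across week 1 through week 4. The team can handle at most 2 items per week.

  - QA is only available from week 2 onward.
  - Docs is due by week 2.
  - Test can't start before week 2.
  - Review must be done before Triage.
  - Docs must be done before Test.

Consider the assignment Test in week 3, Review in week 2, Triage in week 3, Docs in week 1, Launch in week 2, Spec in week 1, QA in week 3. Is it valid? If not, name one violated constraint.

Docs must be done before Test — holds.
The team can handle at most 2 items per week — violated.
Review must be done before Triage — holds.
Test can't start before week 2 — holds.
Docs is due by week 2 — holds.
QA is only available from week 2 onward — holds.

No. The team can handle at most 2 items per week is not satisfied.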